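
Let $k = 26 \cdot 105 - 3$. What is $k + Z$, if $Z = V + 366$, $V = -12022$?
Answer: $-8929$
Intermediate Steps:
$Z = -11656$ ($Z = -12022 + 366 = -11656$)
$k = 2727$ ($k = 2730 - 3 = 2727$)
$k + Z = 2727 - 11656 = -8929$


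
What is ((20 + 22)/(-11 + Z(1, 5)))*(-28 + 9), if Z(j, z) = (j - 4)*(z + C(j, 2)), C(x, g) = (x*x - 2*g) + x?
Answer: 399/10 ≈ 39.900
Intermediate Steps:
C(x, g) = x + x² - 2*g (C(x, g) = (x² - 2*g) + x = x + x² - 2*g)
Z(j, z) = (-4 + j)*(-4 + j + z + j²) (Z(j, z) = (j - 4)*(z + (j + j² - 2*2)) = (-4 + j)*(z + (j + j² - 4)) = (-4 + j)*(z + (-4 + j + j²)) = (-4 + j)*(-4 + j + z + j²))
((20 + 22)/(-11 + Z(1, 5)))*(-28 + 9) = ((20 + 22)/(-11 + (16 + 1³ - 8*1 - 4*5 - 3*1² + 1*5)))*(-28 + 9) = (42/(-11 + (16 + 1 - 8 - 20 - 3*1 + 5)))*(-19) = (42/(-11 + (16 + 1 - 8 - 20 - 3 + 5)))*(-19) = (42/(-11 - 9))*(-19) = (42/(-20))*(-19) = (42*(-1/20))*(-19) = -21/10*(-19) = 399/10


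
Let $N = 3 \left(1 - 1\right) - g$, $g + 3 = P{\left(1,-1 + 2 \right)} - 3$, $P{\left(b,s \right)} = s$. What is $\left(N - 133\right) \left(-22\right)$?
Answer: $2816$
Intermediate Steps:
$g = -5$ ($g = -3 + \left(\left(-1 + 2\right) - 3\right) = -3 + \left(1 - 3\right) = -3 - 2 = -5$)
$N = 5$ ($N = 3 \left(1 - 1\right) - -5 = 3 \cdot 0 + 5 = 0 + 5 = 5$)
$\left(N - 133\right) \left(-22\right) = \left(5 - 133\right) \left(-22\right) = \left(-128\right) \left(-22\right) = 2816$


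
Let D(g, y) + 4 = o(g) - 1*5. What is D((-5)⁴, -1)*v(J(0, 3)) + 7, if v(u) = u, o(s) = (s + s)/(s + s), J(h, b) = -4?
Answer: 39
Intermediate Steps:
o(s) = 1 (o(s) = (2*s)/((2*s)) = (2*s)*(1/(2*s)) = 1)
D(g, y) = -8 (D(g, y) = -4 + (1 - 1*5) = -4 + (1 - 5) = -4 - 4 = -8)
D((-5)⁴, -1)*v(J(0, 3)) + 7 = -8*(-4) + 7 = 32 + 7 = 39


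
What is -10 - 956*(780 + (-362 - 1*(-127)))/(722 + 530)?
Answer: -133385/313 ≈ -426.15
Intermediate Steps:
-10 - 956*(780 + (-362 - 1*(-127)))/(722 + 530) = -10 - 956*(780 + (-362 + 127))/1252 = -10 - 956*(780 - 235)/1252 = -10 - 521020/1252 = -10 - 956*545/1252 = -10 - 130255/313 = -133385/313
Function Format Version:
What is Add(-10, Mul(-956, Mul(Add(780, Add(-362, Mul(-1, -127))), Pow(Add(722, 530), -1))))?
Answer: Rational(-133385, 313) ≈ -426.15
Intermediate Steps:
Add(-10, Mul(-956, Mul(Add(780, Add(-362, Mul(-1, -127))), Pow(Add(722, 530), -1)))) = Add(-10, Mul(-956, Mul(Add(780, Add(-362, 127)), Pow(1252, -1)))) = Add(-10, Mul(-956, Mul(Add(780, -235), Rational(1, 1252)))) = Add(-10, Mul(-956, Mul(545, Rational(1, 1252)))) = Add(-10, Mul(-956, Rational(545, 1252))) = Add(-10, Rational(-130255, 313)) = Rational(-133385, 313)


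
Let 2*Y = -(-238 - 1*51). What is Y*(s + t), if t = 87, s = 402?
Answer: 141321/2 ≈ 70661.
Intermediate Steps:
Y = 289/2 (Y = (-(-238 - 1*51))/2 = (-(-238 - 51))/2 = (-1*(-289))/2 = (½)*289 = 289/2 ≈ 144.50)
Y*(s + t) = 289*(402 + 87)/2 = (289/2)*489 = 141321/2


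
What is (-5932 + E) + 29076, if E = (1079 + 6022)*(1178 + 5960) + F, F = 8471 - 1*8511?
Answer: 50710042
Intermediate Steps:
F = -40 (F = 8471 - 8511 = -40)
E = 50686898 (E = (1079 + 6022)*(1178 + 5960) - 40 = 7101*7138 - 40 = 50686938 - 40 = 50686898)
(-5932 + E) + 29076 = (-5932 + 50686898) + 29076 = 50680966 + 29076 = 50710042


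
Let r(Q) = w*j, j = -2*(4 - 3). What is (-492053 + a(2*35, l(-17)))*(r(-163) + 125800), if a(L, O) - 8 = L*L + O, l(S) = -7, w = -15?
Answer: -61298336160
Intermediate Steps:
j = -2 (j = -2*1 = -2)
r(Q) = 30 (r(Q) = -15*(-2) = 30)
a(L, O) = 8 + O + L² (a(L, O) = 8 + (L*L + O) = 8 + (L² + O) = 8 + (O + L²) = 8 + O + L²)
(-492053 + a(2*35, l(-17)))*(r(-163) + 125800) = (-492053 + (8 - 7 + (2*35)²))*(30 + 125800) = (-492053 + (8 - 7 + 70²))*125830 = (-492053 + (8 - 7 + 4900))*125830 = (-492053 + 4901)*125830 = -487152*125830 = -61298336160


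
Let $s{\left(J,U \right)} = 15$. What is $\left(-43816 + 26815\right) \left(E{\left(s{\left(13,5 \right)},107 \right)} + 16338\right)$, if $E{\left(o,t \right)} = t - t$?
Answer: $-277762338$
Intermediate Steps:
$E{\left(o,t \right)} = 0$
$\left(-43816 + 26815\right) \left(E{\left(s{\left(13,5 \right)},107 \right)} + 16338\right) = \left(-43816 + 26815\right) \left(0 + 16338\right) = \left(-17001\right) 16338 = -277762338$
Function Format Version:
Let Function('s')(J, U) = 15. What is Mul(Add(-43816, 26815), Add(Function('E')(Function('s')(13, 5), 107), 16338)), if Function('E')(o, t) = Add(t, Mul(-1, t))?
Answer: -277762338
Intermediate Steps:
Function('E')(o, t) = 0
Mul(Add(-43816, 26815), Add(Function('E')(Function('s')(13, 5), 107), 16338)) = Mul(Add(-43816, 26815), Add(0, 16338)) = Mul(-17001, 16338) = -277762338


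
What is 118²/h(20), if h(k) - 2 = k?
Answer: 6962/11 ≈ 632.91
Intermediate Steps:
h(k) = 2 + k
118²/h(20) = 118²/(2 + 20) = 13924/22 = 13924*(1/22) = 6962/11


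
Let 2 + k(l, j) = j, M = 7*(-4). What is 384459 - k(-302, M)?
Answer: 384489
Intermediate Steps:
M = -28
k(l, j) = -2 + j
384459 - k(-302, M) = 384459 - (-2 - 28) = 384459 - 1*(-30) = 384459 + 30 = 384489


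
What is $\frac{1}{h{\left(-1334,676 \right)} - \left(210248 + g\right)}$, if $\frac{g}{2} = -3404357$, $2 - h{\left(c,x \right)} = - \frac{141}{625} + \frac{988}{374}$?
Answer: $\frac{116875}{771195665117} \approx 1.5155 \cdot 10^{-7}$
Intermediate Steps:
$h{\left(c,x \right)} = - \frac{48633}{116875}$ ($h{\left(c,x \right)} = 2 - \left(- \frac{141}{625} + \frac{988}{374}\right) = 2 - \left(\left(-141\right) \frac{1}{625} + 988 \cdot \frac{1}{374}\right) = 2 - \left(- \frac{141}{625} + \frac{494}{187}\right) = 2 - \frac{282383}{116875} = - \frac{48633}{116875}$)
$g = -6808714$ ($g = 2 \left(-3404357\right) = -6808714$)
$\frac{1}{h{\left(-1334,676 \right)} - \left(210248 + g\right)} = \frac{1}{- \frac{48633}{116875} - -6598466} = \frac{1}{- \frac{48633}{116875} + \left(-210248 + 6808714\right)} = \frac{1}{- \frac{48633}{116875} + 6598466} = \frac{1}{\frac{771195665117}{116875}} = \frac{116875}{771195665117}$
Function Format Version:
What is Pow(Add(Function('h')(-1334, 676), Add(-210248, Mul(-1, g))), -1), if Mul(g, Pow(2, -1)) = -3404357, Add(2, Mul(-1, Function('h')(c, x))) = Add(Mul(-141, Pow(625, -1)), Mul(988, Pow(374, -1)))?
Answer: Rational(116875, 771195665117) ≈ 1.5155e-7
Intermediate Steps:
Function('h')(c, x) = Rational(-48633, 116875) (Function('h')(c, x) = Add(2, Mul(-1, Add(Mul(-141, Pow(625, -1)), Mul(988, Pow(374, -1))))) = Add(2, Mul(-1, Add(Mul(-141, Rational(1, 625)), Mul(988, Rational(1, 374))))) = Add(2, Mul(-1, Add(Rational(-141, 625), Rational(494, 187)))) = Add(2, Mul(-1, Rational(282383, 116875))) = Add(2, Rational(-282383, 116875)) = Rational(-48633, 116875))
g = -6808714 (g = Mul(2, -3404357) = -6808714)
Pow(Add(Function('h')(-1334, 676), Add(-210248, Mul(-1, g))), -1) = Pow(Add(Rational(-48633, 116875), Add(-210248, Mul(-1, -6808714))), -1) = Pow(Add(Rational(-48633, 116875), Add(-210248, 6808714)), -1) = Pow(Add(Rational(-48633, 116875), 6598466), -1) = Pow(Rational(771195665117, 116875), -1) = Rational(116875, 771195665117)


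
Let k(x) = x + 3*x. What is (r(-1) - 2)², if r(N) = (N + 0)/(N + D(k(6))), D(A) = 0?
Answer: 1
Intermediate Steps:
k(x) = 4*x
r(N) = 1 (r(N) = (N + 0)/(N + 0) = N/N = 1)
(r(-1) - 2)² = (1 - 2)² = (-1)² = 1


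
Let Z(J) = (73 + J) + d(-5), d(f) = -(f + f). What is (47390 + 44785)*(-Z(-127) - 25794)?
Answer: -2373506250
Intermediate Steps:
d(f) = -2*f
Z(J) = 83 + J (Z(J) = (73 + J) - 2*(-5) = (73 + J) + 10 = 83 + J)
(47390 + 44785)*(-Z(-127) - 25794) = (47390 + 44785)*(-(83 - 127) - 25794) = 92175*(-1*(-44) - 25794) = 92175*(44 - 25794) = 92175*(-25750) = -2373506250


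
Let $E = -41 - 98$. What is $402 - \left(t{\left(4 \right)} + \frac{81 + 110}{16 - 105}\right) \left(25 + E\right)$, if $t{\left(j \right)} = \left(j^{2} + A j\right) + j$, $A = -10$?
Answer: $- \frac{188916}{89} \approx -2122.7$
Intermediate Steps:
$E = -139$
$t{\left(j \right)} = j^{2} - 9 j$ ($t{\left(j \right)} = \left(j^{2} - 10 j\right) + j = j^{2} - 9 j$)
$402 - \left(t{\left(4 \right)} + \frac{81 + 110}{16 - 105}\right) \left(25 + E\right) = 402 - \left(4 \left(-9 + 4\right) + \frac{81 + 110}{16 - 105}\right) \left(25 - 139\right) = 402 - \left(4 \left(-5\right) + \frac{191}{-89}\right) \left(-114\right) = 402 - \left(-20 + 191 \left(- \frac{1}{89}\right)\right) \left(-114\right) = 402 - \left(-20 - \frac{191}{89}\right) \left(-114\right) = 402 - \left(- \frac{1971}{89}\right) \left(-114\right) = 402 - \frac{224694}{89} = - \frac{188916}{89}$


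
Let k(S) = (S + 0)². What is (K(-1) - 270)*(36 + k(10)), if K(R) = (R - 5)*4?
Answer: -39984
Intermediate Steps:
K(R) = -20 + 4*R (K(R) = (-5 + R)*4 = -20 + 4*R)
k(S) = S²
(K(-1) - 270)*(36 + k(10)) = ((-20 + 4*(-1)) - 270)*(36 + 10²) = ((-20 - 4) - 270)*(36 + 100) = (-24 - 270)*136 = -294*136 = -39984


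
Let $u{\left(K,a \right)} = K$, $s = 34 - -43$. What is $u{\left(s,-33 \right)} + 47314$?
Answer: $47391$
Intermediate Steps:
$s = 77$ ($s = 34 + 43 = 77$)
$u{\left(s,-33 \right)} + 47314 = 77 + 47314 = 47391$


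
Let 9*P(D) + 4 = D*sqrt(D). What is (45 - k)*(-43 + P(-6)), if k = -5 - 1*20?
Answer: -27370/9 - 140*I*sqrt(6)/3 ≈ -3041.1 - 114.31*I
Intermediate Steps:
P(D) = -4/9 + D**(3/2)/9 (P(D) = -4/9 + (D*sqrt(D))/9 = -4/9 + D**(3/2)/9)
k = -25 (k = -5 - 20 = -25)
(45 - k)*(-43 + P(-6)) = (45 - 1*(-25))*(-43 + (-4/9 + (-6)**(3/2)/9)) = (45 + 25)*(-43 + (-4/9 + (-6*I*sqrt(6))/9)) = 70*(-43 + (-4/9 - 2*I*sqrt(6)/3)) = 70*(-391/9 - 2*I*sqrt(6)/3) = -27370/9 - 140*I*sqrt(6)/3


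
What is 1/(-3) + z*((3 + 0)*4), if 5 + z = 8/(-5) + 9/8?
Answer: -1981/30 ≈ -66.033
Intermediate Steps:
z = -219/40 (z = -5 + (8/(-5) + 9/8) = -5 + (8*(-1/5) + 9*(1/8)) = -5 + (-8/5 + 9/8) = -5 - 19/40 = -219/40 ≈ -5.4750)
1/(-3) + z*((3 + 0)*4) = 1/(-3) - 219*(3 + 0)*4/40 = -1/3 - 657*4/40 = -1/3 - 219/40*12 = -1/3 - 657/10 = -1981/30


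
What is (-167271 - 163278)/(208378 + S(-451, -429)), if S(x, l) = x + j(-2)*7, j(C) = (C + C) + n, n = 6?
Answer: -330549/207941 ≈ -1.5896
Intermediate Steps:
j(C) = 6 + 2*C (j(C) = (C + C) + 6 = 2*C + 6 = 6 + 2*C)
S(x, l) = 14 + x (S(x, l) = x + (6 + 2*(-2))*7 = x + (6 - 4)*7 = x + 2*7 = x + 14 = 14 + x)
(-167271 - 163278)/(208378 + S(-451, -429)) = (-167271 - 163278)/(208378 + (14 - 451)) = -330549/(208378 - 437) = -330549/207941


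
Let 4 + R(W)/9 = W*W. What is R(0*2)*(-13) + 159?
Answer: 627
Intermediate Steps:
R(W) = -36 + 9*W² (R(W) = -36 + 9*(W*W) = -36 + 9*W²)
R(0*2)*(-13) + 159 = (-36 + 9*(0*2)²)*(-13) + 159 = (-36 + 9*0²)*(-13) + 159 = (-36 + 9*0)*(-13) + 159 = (-36 + 0)*(-13) + 159 = -36*(-13) + 159 = 468 + 159 = 627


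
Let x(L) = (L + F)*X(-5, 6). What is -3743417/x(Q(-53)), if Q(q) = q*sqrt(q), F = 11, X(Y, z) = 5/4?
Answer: -82355174/372495 - 396802202*I*sqrt(53)/372495 ≈ -221.09 - 7755.2*I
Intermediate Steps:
X(Y, z) = 5/4 (X(Y, z) = 5*(1/4) = 5/4)
Q(q) = q**(3/2)
x(L) = 55/4 + 5*L/4 (x(L) = (L + 11)*(5/4) = (11 + L)*(5/4) = 55/4 + 5*L/4)
-3743417/x(Q(-53)) = -3743417/(55/4 + 5*(-53)**(3/2)/4) = -3743417/(55/4 + 5*(-53*I*sqrt(53))/4) = -3743417/(55/4 - 265*I*sqrt(53)/4)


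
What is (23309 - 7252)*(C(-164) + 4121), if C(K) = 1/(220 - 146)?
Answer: 4896662435/74 ≈ 6.6171e+7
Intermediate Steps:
C(K) = 1/74
(23309 - 7252)*(C(-164) + 4121) = (23309 - 7252)*(1/74 + 4121) = 16057*(304955/74) = 4896662435/74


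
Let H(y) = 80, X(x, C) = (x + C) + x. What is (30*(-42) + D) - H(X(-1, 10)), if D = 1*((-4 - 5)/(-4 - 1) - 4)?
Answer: -6711/5 ≈ -1342.2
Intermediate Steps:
X(x, C) = C + 2*x (X(x, C) = (C + x) + x = C + 2*x)
D = -11/5 (D = 1*(-9/(-5) - 4) = 1*(-9*(-⅕) - 4) = 1*(9/5 - 4) = 1*(-11/5) = -11/5 ≈ -2.2000)
(30*(-42) + D) - H(X(-1, 10)) = (30*(-42) - 11/5) - 1*80 = (-1260 - 11/5) - 80 = -6311/5 - 80 = -6711/5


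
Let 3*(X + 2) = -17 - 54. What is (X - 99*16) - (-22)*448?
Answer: 24739/3 ≈ 8246.3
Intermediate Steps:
X = -77/3 (X = -2 + (-17 - 54)/3 = -2 + (1/3)*(-71) = -2 - 71/3 = -77/3 ≈ -25.667)
(X - 99*16) - (-22)*448 = (-77/3 - 99*16) - (-22)*448 = (-77/3 - 1584) - 1*(-9856) = -4829/3 + 9856 = 24739/3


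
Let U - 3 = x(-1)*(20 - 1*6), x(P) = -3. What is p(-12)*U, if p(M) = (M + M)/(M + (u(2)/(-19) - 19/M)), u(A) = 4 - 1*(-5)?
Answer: -16416/191 ≈ -85.948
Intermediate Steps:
u(A) = 9 (u(A) = 4 + 5 = 9)
U = -39 (U = 3 - 3*(20 - 1*6) = 3 - 3*(20 - 6) = 3 - 3*14 = 3 - 42 = -39)
p(M) = 2*M/(-9/19 + M - 19/M) (p(M) = (M + M)/(M + (9/(-19) - 19/M)) = (2*M)/(M + (9*(-1/19) - 19/M)) = (2*M)/(M + (-9/19 - 19/M)) = (2*M)/(-9/19 + M - 19/M) = 2*M/(-9/19 + M - 19/M))
p(-12)*U = (38*(-12)²/(-361 - 9*(-12) + 19*(-12)²))*(-39) = (38*144/(-361 + 108 + 19*144))*(-39) = (38*144/(-361 + 108 + 2736))*(-39) = (38*144/2483)*(-39) = (38*144*(1/2483))*(-39) = (5472/2483)*(-39) = -16416/191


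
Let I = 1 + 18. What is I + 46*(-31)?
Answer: -1407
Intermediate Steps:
I = 19
I + 46*(-31) = 19 + 46*(-31) = 19 - 1426 = -1407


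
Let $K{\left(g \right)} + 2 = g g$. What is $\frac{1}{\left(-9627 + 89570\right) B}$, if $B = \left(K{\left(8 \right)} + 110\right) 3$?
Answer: $\frac{1}{41250588} \approx 2.4242 \cdot 10^{-8}$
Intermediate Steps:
$K{\left(g \right)} = -2 + g^{2}$ ($K{\left(g \right)} = -2 + g g = -2 + g^{2}$)
$B = 516$ ($B = \left(\left(-2 + 8^{2}\right) + 110\right) 3 = \left(\left(-2 + 64\right) + 110\right) 3 = \left(62 + 110\right) 3 = 172 \cdot 3 = 516$)
$\frac{1}{\left(-9627 + 89570\right) B} = \frac{1}{\left(-9627 + 89570\right) 516} = \frac{1}{79943} \cdot \frac{1}{516} = \frac{1}{41250588}$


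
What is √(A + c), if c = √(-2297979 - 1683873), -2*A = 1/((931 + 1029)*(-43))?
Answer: √(215 + 217442400*I*√110607)/6020 ≈ 31.587 + 31.587*I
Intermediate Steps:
A = 1/168560 (A = -(-1/(43*(931 + 1029)))/2 = -1/(2*(1960*(-43))) = -½/(-84280) = -½*(-1/84280) = 1/168560 ≈ 5.9326e-6)
c = 6*I*√110607 (c = √(-3981852) = 6*I*√110607 ≈ 1995.5*I)
√(A + c) = √(1/168560 + 6*I*√110607)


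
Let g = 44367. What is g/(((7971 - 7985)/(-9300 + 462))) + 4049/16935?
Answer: 3320238414098/118545 ≈ 2.8008e+7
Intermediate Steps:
g/(((7971 - 7985)/(-9300 + 462))) + 4049/16935 = 44367/(((7971 - 7985)/(-9300 + 462))) + 4049/16935 = 44367/((-14/(-8838))) + 4049*(1/16935) = 44367/((-14*(-1/8838))) + 4049/16935 = 44367/(7/4419) + 4049/16935 = 44367*(4419/7) + 4049/16935 = 196057773/7 + 4049/16935 = 3320238414098/118545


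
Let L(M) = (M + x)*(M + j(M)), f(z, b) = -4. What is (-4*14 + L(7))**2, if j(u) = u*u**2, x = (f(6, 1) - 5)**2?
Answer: 945193536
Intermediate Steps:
x = 81 (x = (-4 - 5)**2 = (-9)**2 = 81)
j(u) = u**3
L(M) = (81 + M)*(M + M**3) (L(M) = (M + 81)*(M + M**3) = (81 + M)*(M + M**3))
(-4*14 + L(7))**2 = (-4*14 + 7*(81 + 7 + 7**3 + 81*7**2))**2 = (-56 + 7*(81 + 7 + 343 + 81*49))**2 = (-56 + 7*(81 + 7 + 343 + 3969))**2 = (-56 + 7*4400)**2 = (-56 + 30800)**2 = 30744**2 = 945193536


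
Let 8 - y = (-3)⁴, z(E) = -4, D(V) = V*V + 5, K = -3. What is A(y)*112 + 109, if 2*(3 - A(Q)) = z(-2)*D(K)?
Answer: 3581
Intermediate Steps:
D(V) = 5 + V² (D(V) = V² + 5 = 5 + V²)
y = -73 (y = 8 - 1*(-3)⁴ = 8 - 1*81 = 8 - 81 = -73)
A(Q) = 31 (A(Q) = 3 - (-2)*(5 + (-3)²) = 3 - (-2)*(5 + 9) = 3 - (-2)*14 = 3 - ½*(-56) = 3 + 28 = 31)
A(y)*112 + 109 = 31*112 + 109 = 3472 + 109 = 3581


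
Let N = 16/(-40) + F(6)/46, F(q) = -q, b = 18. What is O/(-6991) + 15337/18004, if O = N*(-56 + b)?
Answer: 1755525419/2067797980 ≈ 0.84898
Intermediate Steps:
N = -61/115 (N = 16/(-40) - 1*6/46 = 16*(-1/40) - 6*1/46 = -2/5 - 3/23 = -61/115 ≈ -0.53043)
O = 2318/115 (O = -61*(-56 + 18)/115 = -61/115*(-38) = 2318/115 ≈ 20.157)
O/(-6991) + 15337/18004 = (2318/115)/(-6991) + 15337/18004 = (2318/115)*(-1/6991) + 15337*(1/18004) = -2318/803965 + 2191/2572 = 1755525419/2067797980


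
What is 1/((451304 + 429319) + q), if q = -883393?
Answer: -1/2770 ≈ -0.00036101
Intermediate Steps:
1/((451304 + 429319) + q) = 1/((451304 + 429319) - 883393) = 1/(880623 - 883393) = 1/(-2770) = -1/2770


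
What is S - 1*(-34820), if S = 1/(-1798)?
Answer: 62606359/1798 ≈ 34820.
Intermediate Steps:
S = -1/1798 ≈ -0.00055617
S - 1*(-34820) = -1/1798 - 1*(-34820) = -1/1798 + 34820 = 62606359/1798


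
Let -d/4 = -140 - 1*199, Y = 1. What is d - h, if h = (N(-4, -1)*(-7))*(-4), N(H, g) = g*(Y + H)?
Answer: 1272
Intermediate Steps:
N(H, g) = g*(1 + H)
d = 1356 (d = -4*(-140 - 1*199) = -4*(-140 - 199) = -4*(-339) = 1356)
h = 84 (h = (-(1 - 4)*(-7))*(-4) = (-1*(-3)*(-7))*(-4) = (3*(-7))*(-4) = -21*(-4) = 84)
d - h = 1356 - 1*84 = 1356 - 84 = 1272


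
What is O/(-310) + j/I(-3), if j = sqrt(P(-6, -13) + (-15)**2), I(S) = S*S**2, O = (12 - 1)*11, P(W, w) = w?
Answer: -121/310 - 2*sqrt(53)/27 ≈ -0.92959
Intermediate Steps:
O = 121 (O = 11*11 = 121)
I(S) = S**3
j = 2*sqrt(53) (j = sqrt(-13 + (-15)**2) = sqrt(-13 + 225) = sqrt(212) = 2*sqrt(53) ≈ 14.560)
O/(-310) + j/I(-3) = 121/(-310) + (2*sqrt(53))/((-3)**3) = 121*(-1/310) + (2*sqrt(53))/(-27) = -121/310 + (2*sqrt(53))*(-1/27) = -121/310 - 2*sqrt(53)/27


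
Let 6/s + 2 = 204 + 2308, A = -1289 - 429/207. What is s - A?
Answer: 111800627/86595 ≈ 1291.1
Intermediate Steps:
A = -89084/69 (A = -1289 - 429/207 = -1289 - 1*143/69 = -1289 - 143/69 = -89084/69 ≈ -1291.1)
s = 3/1255 (s = 6/(-2 + (204 + 2308)) = 6/(-2 + 2512) = 6/2510 = 6*(1/2510) = 3/1255 ≈ 0.0023904)
s - A = 3/1255 - 1*(-89084/69) = 3/1255 + 89084/69 = 111800627/86595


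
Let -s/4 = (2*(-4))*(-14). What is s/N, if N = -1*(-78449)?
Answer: -64/11207 ≈ -0.0057107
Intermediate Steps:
s = -448 (s = -4*2*(-4)*(-14) = -(-32)*(-14) = -4*112 = -448)
N = 78449
s/N = -448/78449 = -448*1/78449 = -64/11207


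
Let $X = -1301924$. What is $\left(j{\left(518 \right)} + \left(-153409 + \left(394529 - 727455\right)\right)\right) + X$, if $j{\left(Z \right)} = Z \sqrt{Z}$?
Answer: $-1788259 + 518 \sqrt{518} \approx -1.7765 \cdot 10^{6}$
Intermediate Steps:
$j{\left(Z \right)} = Z^{\frac{3}{2}}$
$\left(j{\left(518 \right)} + \left(-153409 + \left(394529 - 727455\right)\right)\right) + X = \left(518^{\frac{3}{2}} + \left(-153409 + \left(394529 - 727455\right)\right)\right) - 1301924 = \left(518 \sqrt{518} + \left(-153409 + \left(394529 - 727455\right)\right)\right) - 1301924 = \left(518 \sqrt{518} - 486335\right) - 1301924 = \left(-486335 + 518 \sqrt{518}\right) - 1301924 = -1788259 + 518 \sqrt{518}$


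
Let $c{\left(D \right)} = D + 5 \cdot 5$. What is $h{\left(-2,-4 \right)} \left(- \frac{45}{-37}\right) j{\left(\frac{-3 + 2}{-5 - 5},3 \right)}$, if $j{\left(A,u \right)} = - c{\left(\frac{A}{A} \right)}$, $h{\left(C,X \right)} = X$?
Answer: $\frac{4680}{37} \approx 126.49$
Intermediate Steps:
$c{\left(D \right)} = 25 + D$ ($c{\left(D \right)} = D + 25 = 25 + D$)
$j{\left(A,u \right)} = -26$ ($j{\left(A,u \right)} = - (25 + \frac{A}{A}) = - (25 + 1) = \left(-1\right) 26 = -26$)
$h{\left(-2,-4 \right)} \left(- \frac{45}{-37}\right) j{\left(\frac{-3 + 2}{-5 - 5},3 \right)} = - 4 \left(- \frac{45}{-37}\right) \left(-26\right) = - 4 \left(\left(-45\right) \left(- \frac{1}{37}\right)\right) \left(-26\right) = \left(-4\right) \frac{45}{37} \left(-26\right) = \left(- \frac{180}{37}\right) \left(-26\right) = \frac{4680}{37}$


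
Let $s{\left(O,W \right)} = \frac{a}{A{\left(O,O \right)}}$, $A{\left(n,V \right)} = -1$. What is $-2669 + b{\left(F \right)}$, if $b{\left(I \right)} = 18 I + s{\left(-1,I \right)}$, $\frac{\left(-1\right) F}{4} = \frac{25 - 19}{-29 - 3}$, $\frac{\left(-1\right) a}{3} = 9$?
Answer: $- \frac{5257}{2} \approx -2628.5$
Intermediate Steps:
$a = -27$ ($a = \left(-3\right) 9 = -27$)
$s{\left(O,W \right)} = 27$ ($s{\left(O,W \right)} = - \frac{27}{-1} = \left(-27\right) \left(-1\right) = 27$)
$F = \frac{3}{4}$ ($F = - 4 \frac{25 - 19}{-29 - 3} = - 4 \frac{6}{-32} = - 4 \cdot 6 \left(- \frac{1}{32}\right) = \left(-4\right) \left(- \frac{3}{16}\right) = \frac{3}{4} \approx 0.75$)
$b{\left(I \right)} = 27 + 18 I$ ($b{\left(I \right)} = 18 I + 27 = 27 + 18 I$)
$-2669 + b{\left(F \right)} = -2669 + \left(27 + 18 \cdot \frac{3}{4}\right) = -2669 + \left(27 + \frac{27}{2}\right) = -2669 + \frac{81}{2} = - \frac{5257}{2}$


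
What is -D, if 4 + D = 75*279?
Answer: -20921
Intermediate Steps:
D = 20921 (D = -4 + 75*279 = -4 + 20925 = 20921)
-D = -1*20921 = -20921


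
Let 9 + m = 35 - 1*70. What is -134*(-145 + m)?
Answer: 25326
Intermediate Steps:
m = -44 (m = -9 + (35 - 1*70) = -9 + (35 - 70) = -9 - 35 = -44)
-134*(-145 + m) = -134*(-145 - 44) = -134*(-189) = 25326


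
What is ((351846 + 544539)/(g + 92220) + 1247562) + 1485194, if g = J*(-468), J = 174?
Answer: 9827289371/3596 ≈ 2.7328e+6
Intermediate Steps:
g = -81432 (g = 174*(-468) = -81432)
((351846 + 544539)/(g + 92220) + 1247562) + 1485194 = ((351846 + 544539)/(-81432 + 92220) + 1247562) + 1485194 = (896385/10788 + 1247562) + 1485194 = (896385*(1/10788) + 1247562) + 1485194 = (298795/3596 + 1247562) + 1485194 = 4486531747/3596 + 1485194 = 9827289371/3596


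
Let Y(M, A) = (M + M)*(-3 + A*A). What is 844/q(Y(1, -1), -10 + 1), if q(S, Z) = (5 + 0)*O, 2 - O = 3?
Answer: -844/5 ≈ -168.80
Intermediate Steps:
O = -1 (O = 2 - 1*3 = 2 - 3 = -1)
Y(M, A) = 2*M*(-3 + A**2) (Y(M, A) = (2*M)*(-3 + A**2) = 2*M*(-3 + A**2))
q(S, Z) = -5 (q(S, Z) = (5 + 0)*(-1) = 5*(-1) = -5)
844/q(Y(1, -1), -10 + 1) = 844/(-5) = 844*(-1/5) = -844/5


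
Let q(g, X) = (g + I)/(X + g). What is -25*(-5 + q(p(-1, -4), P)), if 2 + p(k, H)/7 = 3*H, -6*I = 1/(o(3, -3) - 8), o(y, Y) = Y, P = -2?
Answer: 26533/264 ≈ 100.50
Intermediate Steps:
I = 1/66 (I = -1/(6*(-3 - 8)) = -1/6/(-11) = -1/6*(-1/11) = 1/66 ≈ 0.015152)
p(k, H) = -14 + 21*H (p(k, H) = -14 + 7*(3*H) = -14 + 21*H)
q(g, X) = (1/66 + g)/(X + g) (q(g, X) = (g + 1/66)/(X + g) = (1/66 + g)/(X + g))
-25*(-5 + q(p(-1, -4), P)) = -25*(-5 + (1/66 + (-14 + 21*(-4)))/(-2 + (-14 + 21*(-4)))) = -25*(-5 + (1/66 + (-14 - 84))/(-2 + (-14 - 84))) = -25*(-5 + (1/66 - 98)/(-2 - 98)) = -25*(-5 - 6467/66/(-100)) = -25*(-5 - 1/100*(-6467/66)) = -25*(-5 + 6467/6600) = -25*(-26533/6600) = 26533/264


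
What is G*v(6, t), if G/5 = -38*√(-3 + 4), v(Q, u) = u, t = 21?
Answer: -3990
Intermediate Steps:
G = -190 (G = 5*(-38*√(-3 + 4)) = 5*(-38*√1) = 5*(-38*1) = 5*(-38) = -190)
G*v(6, t) = -190*21 = -3990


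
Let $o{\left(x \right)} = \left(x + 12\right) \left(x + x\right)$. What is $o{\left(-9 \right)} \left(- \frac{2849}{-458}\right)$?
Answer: $- \frac{76923}{229} \approx -335.91$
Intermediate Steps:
$o{\left(x \right)} = 2 x \left(12 + x\right)$ ($o{\left(x \right)} = \left(12 + x\right) 2 x = 2 x \left(12 + x\right)$)
$o{\left(-9 \right)} \left(- \frac{2849}{-458}\right) = 2 \left(-9\right) \left(12 - 9\right) \left(- \frac{2849}{-458}\right) = 2 \left(-9\right) 3 \left(\left(-2849\right) \left(- \frac{1}{458}\right)\right) = \left(-54\right) \frac{2849}{458} = - \frac{76923}{229}$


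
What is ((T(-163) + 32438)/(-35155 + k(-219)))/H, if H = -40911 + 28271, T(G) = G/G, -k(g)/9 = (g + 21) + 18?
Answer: 32439/423882400 ≈ 7.6528e-5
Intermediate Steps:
k(g) = -351 - 9*g (k(g) = -9*((g + 21) + 18) = -9*((21 + g) + 18) = -9*(39 + g) = -351 - 9*g)
T(G) = 1
H = -12640
((T(-163) + 32438)/(-35155 + k(-219)))/H = ((1 + 32438)/(-35155 + (-351 - 9*(-219))))/(-12640) = (32439/(-35155 + (-351 + 1971)))*(-1/12640) = (32439/(-35155 + 1620))*(-1/12640) = (32439/(-33535))*(-1/12640) = (32439*(-1/33535))*(-1/12640) = -32439/33535*(-1/12640) = 32439/423882400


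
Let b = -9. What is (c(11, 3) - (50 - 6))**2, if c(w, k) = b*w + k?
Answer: 19600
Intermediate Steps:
c(w, k) = k - 9*w (c(w, k) = -9*w + k = k - 9*w)
(c(11, 3) - (50 - 6))**2 = ((3 - 9*11) - (50 - 6))**2 = ((3 - 99) - 1*44)**2 = (-96 - 44)**2 = (-140)**2 = 19600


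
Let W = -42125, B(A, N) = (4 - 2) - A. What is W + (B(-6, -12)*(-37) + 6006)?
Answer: -36415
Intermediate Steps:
B(A, N) = 2 - A
W + (B(-6, -12)*(-37) + 6006) = -42125 + ((2 - 1*(-6))*(-37) + 6006) = -42125 + ((2 + 6)*(-37) + 6006) = -42125 + (8*(-37) + 6006) = -42125 + (-296 + 6006) = -42125 + 5710 = -36415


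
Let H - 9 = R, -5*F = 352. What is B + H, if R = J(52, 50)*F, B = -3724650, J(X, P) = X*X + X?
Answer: -19593317/5 ≈ -3.9187e+6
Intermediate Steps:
F = -352/5 (F = -⅕*352 = -352/5 ≈ -70.400)
J(X, P) = X + X² (J(X, P) = X² + X = X + X²)
R = -970112/5 (R = (52*(1 + 52))*(-352/5) = (52*53)*(-352/5) = 2756*(-352/5) = -970112/5 ≈ -1.9402e+5)
H = -970067/5 (H = 9 - 970112/5 = -970067/5 ≈ -1.9401e+5)
B + H = -3724650 - 970067/5 = -19593317/5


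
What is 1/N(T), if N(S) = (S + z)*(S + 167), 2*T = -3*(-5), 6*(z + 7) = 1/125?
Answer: 375/32806 ≈ 0.011431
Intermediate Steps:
z = -5249/750 (z = -7 + (⅙)/125 = -7 + (⅙)*(1/125) = -7 + 1/750 = -5249/750 ≈ -6.9987)
T = 15/2 (T = (-3*(-5))/2 = (½)*15 = 15/2 ≈ 7.5000)
N(S) = (167 + S)*(-5249/750 + S) (N(S) = (S - 5249/750)*(S + 167) = (-5249/750 + S)*(167 + S) = (167 + S)*(-5249/750 + S))
1/N(T) = 1/(-876583/750 + (15/2)² + (120001/750)*(15/2)) = 1/(-876583/750 + 225/4 + 120001/100) = 1/(32806/375) = 375/32806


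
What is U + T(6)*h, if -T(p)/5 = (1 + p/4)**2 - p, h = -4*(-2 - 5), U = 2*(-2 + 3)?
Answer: -33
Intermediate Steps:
U = 2 (U = 2*1 = 2)
h = 28 (h = -4*(-7) = 28)
T(p) = -5*(1 + p/4)**2 + 5*p (T(p) = -5*((1 + p/4)**2 - p) = -5*(1 + p/4)**2 + 5*p)
U + T(6)*h = 2 + (5*6 - 5*(4 + 6)**2/16)*28 = 2 + (30 - 5/16*10**2)*28 = 2 + (30 - 5/16*100)*28 = 2 + (30 - 125/4)*28 = 2 - 5/4*28 = 2 - 35 = -33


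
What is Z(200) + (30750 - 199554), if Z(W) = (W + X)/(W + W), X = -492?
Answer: -16880473/100 ≈ -1.6880e+5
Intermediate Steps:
Z(W) = (-492 + W)/(2*W) (Z(W) = (W - 492)/(W + W) = (-492 + W)/((2*W)) = (-492 + W)*(1/(2*W)) = (-492 + W)/(2*W))
Z(200) + (30750 - 199554) = (½)*(-492 + 200)/200 + (30750 - 199554) = (½)*(1/200)*(-292) - 168804 = -73/100 - 168804 = -16880473/100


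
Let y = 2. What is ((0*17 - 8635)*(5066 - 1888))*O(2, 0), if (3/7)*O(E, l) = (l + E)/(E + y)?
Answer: -96047105/3 ≈ -3.2016e+7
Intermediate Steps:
O(E, l) = 7*(E + l)/(3*(2 + E)) (O(E, l) = 7*((l + E)/(E + 2))/3 = 7*((E + l)/(2 + E))/3 = 7*(E + l)/(3*(2 + E)))
((0*17 - 8635)*(5066 - 1888))*O(2, 0) = ((0*17 - 8635)*(5066 - 1888))*(7*(2 + 0)/(3*(2 + 2))) = ((0 - 8635)*3178)*((7/3)*2/4) = (-8635*3178)*((7/3)*(¼)*2) = -27442030*7/6 = -96047105/3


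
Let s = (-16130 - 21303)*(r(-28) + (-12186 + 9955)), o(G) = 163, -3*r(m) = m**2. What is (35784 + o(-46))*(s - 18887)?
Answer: 10059044696360/3 ≈ 3.3530e+12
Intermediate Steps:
r(m) = -m**2/3
s = 279886541/3 (s = (-16130 - 21303)*(-1/3*(-28)**2 + (-12186 + 9955)) = -37433*(-1/3*784 - 2231) = -37433*(-784/3 - 2231) = -37433*(-7477/3) = 279886541/3 ≈ 9.3295e+7)
(35784 + o(-46))*(s - 18887) = (35784 + 163)*(279886541/3 - 18887) = 35947*(279829880/3) = 10059044696360/3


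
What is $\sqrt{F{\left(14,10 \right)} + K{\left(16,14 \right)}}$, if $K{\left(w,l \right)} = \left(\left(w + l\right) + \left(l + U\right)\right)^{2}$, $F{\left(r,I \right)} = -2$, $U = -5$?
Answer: $7 \sqrt{31} \approx 38.974$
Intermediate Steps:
$K{\left(w,l \right)} = \left(-5 + w + 2 l\right)^{2}$ ($K{\left(w,l \right)} = \left(\left(w + l\right) + \left(l - 5\right)\right)^{2} = \left(\left(l + w\right) + \left(-5 + l\right)\right)^{2} = \left(-5 + w + 2 l\right)^{2}$)
$\sqrt{F{\left(14,10 \right)} + K{\left(16,14 \right)}} = \sqrt{-2 + \left(-5 + 16 + 2 \cdot 14\right)^{2}} = \sqrt{-2 + \left(-5 + 16 + 28\right)^{2}} = \sqrt{-2 + 39^{2}} = \sqrt{-2 + 1521} = \sqrt{1519} = 7 \sqrt{31}$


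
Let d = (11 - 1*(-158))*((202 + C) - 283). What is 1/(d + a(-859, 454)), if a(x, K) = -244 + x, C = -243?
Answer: -1/55859 ≈ -1.7902e-5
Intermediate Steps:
d = -54756 (d = (11 - 1*(-158))*((202 - 243) - 283) = (11 + 158)*(-41 - 283) = 169*(-324) = -54756)
1/(d + a(-859, 454)) = 1/(-54756 + (-244 - 859)) = 1/(-54756 - 1103) = 1/(-55859) = -1/55859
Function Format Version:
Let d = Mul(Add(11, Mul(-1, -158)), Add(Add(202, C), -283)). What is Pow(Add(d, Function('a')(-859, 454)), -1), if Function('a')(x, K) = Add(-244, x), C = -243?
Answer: Rational(-1, 55859) ≈ -1.7902e-5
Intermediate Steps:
d = -54756 (d = Mul(Add(11, Mul(-1, -158)), Add(Add(202, -243), -283)) = Mul(Add(11, 158), Add(-41, -283)) = Mul(169, -324) = -54756)
Pow(Add(d, Function('a')(-859, 454)), -1) = Pow(Add(-54756, Add(-244, -859)), -1) = Pow(Add(-54756, -1103), -1) = Pow(-55859, -1) = Rational(-1, 55859)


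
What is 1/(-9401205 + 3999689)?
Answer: -1/5401516 ≈ -1.8513e-7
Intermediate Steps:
1/(-9401205 + 3999689) = 1/(-5401516) = -1/5401516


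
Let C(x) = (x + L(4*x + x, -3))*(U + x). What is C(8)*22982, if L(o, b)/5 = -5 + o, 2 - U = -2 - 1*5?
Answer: 71497002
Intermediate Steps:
U = 9 (U = 2 - (-2 - 1*5) = 2 - (-2 - 5) = 2 - 1*(-7) = 2 + 7 = 9)
L(o, b) = -25 + 5*o (L(o, b) = 5*(-5 + o) = -25 + 5*o)
C(x) = (-25 + 26*x)*(9 + x) (C(x) = (x + (-25 + 5*(4*x + x)))*(9 + x) = (x + (-25 + 5*(5*x)))*(9 + x) = (x + (-25 + 25*x))*(9 + x) = (-25 + 26*x)*(9 + x))
C(8)*22982 = (-225 + 26*8**2 + 209*8)*22982 = (-225 + 26*64 + 1672)*22982 = (-225 + 1664 + 1672)*22982 = 3111*22982 = 71497002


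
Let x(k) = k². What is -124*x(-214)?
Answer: -5678704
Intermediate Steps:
-124*x(-214) = -124*(-214)² = -124*45796 = -5678704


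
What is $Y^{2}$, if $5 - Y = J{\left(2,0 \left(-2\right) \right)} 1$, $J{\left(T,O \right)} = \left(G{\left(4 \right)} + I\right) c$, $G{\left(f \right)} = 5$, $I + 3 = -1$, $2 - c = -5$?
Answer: $4$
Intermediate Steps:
$c = 7$ ($c = 2 - -5 = 2 + 5 = 7$)
$I = -4$ ($I = -3 - 1 = -4$)
$J{\left(T,O \right)} = 7$ ($J{\left(T,O \right)} = \left(5 - 4\right) 7 = 1 \cdot 7 = 7$)
$Y = -2$ ($Y = 5 - 7 \cdot 1 = 5 - 7 = -2$)
$Y^{2} = \left(-2\right)^{2} = 4$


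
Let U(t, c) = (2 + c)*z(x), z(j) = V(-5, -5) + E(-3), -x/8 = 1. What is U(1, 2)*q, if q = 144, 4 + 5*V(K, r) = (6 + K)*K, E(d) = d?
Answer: -13824/5 ≈ -2764.8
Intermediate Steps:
x = -8 (x = -8*1 = -8)
V(K, r) = -⅘ + K*(6 + K)/5 (V(K, r) = -⅘ + ((6 + K)*K)/5 = -⅘ + (K*(6 + K))/5 = -⅘ + K*(6 + K)/5)
z(j) = -24/5 (z(j) = (-⅘ + (⅕)*(-5)² + (6/5)*(-5)) - 3 = (-⅘ + (⅕)*25 - 6) - 3 = (-⅘ + 5 - 6) - 3 = -9/5 - 3 = -24/5)
U(t, c) = -48/5 - 24*c/5 (U(t, c) = (2 + c)*(-24/5) = -48/5 - 24*c/5)
U(1, 2)*q = (-48/5 - 24/5*2)*144 = (-48/5 - 48/5)*144 = -96/5*144 = -13824/5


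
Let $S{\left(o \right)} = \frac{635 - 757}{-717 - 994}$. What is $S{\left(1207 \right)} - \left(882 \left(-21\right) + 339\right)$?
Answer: $\frac{31111235}{1711} \approx 18183.0$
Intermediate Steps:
$S{\left(o \right)} = \frac{122}{1711}$ ($S{\left(o \right)} = - \frac{122}{-1711} = \left(-122\right) \left(- \frac{1}{1711}\right) = \frac{122}{1711}$)
$S{\left(1207 \right)} - \left(882 \left(-21\right) + 339\right) = \frac{122}{1711} - \left(882 \left(-21\right) + 339\right) = \frac{122}{1711} - \left(-18522 + 339\right) = \frac{122}{1711} - -18183 = \frac{122}{1711} + 18183 = \frac{31111235}{1711}$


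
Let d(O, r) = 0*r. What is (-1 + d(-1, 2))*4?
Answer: -4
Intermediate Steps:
d(O, r) = 0
(-1 + d(-1, 2))*4 = (-1 + 0)*4 = -1*4 = -4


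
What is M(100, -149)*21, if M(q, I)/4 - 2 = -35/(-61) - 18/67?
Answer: 791364/4087 ≈ 193.63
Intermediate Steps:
M(q, I) = 37684/4087 (M(q, I) = 8 + 4*(-35/(-61) - 18/67) = 8 + 4*(-35*(-1/61) - 18*1/67) = 8 + 4*(35/61 - 18/67) = 8 + 4*(1247/4087) = 8 + 4988/4087 = 37684/4087)
M(100, -149)*21 = (37684/4087)*21 = 791364/4087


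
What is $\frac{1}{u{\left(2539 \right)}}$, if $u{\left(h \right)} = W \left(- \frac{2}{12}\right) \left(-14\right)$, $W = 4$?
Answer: $\frac{3}{28} \approx 0.10714$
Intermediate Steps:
$u{\left(h \right)} = \frac{28}{3}$ ($u{\left(h \right)} = 4 \left(- \frac{2}{12}\right) \left(-14\right) = 4 \left(\left(-2\right) \frac{1}{12}\right) \left(-14\right) = 4 \left(- \frac{1}{6}\right) \left(-14\right) = \left(- \frac{2}{3}\right) \left(-14\right) = \frac{28}{3}$)
$\frac{1}{u{\left(2539 \right)}} = \frac{1}{\frac{28}{3}} = \frac{3}{28}$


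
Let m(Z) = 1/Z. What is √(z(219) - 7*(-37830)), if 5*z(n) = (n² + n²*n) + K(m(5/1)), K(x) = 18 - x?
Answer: √59377439/5 ≈ 1541.1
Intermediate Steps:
z(n) = 89/25 + n²/5 + n³/5 (z(n) = ((n² + n²*n) + (18 - 1/(5/1)))/5 = ((n² + n³) + (18 - 1/(5*1)))/5 = ((n² + n³) + (18 - 1/5))/5 = ((n² + n³) + (18 - 1*⅕))/5 = ((n² + n³) + (18 - ⅕))/5 = ((n² + n³) + 89/5)/5 = (89/5 + n² + n³)/5 = 89/25 + n²/5 + n³/5)
√(z(219) - 7*(-37830)) = √((89/25 + (⅕)*219² + (⅕)*219³) - 7*(-37830)) = √((89/25 + (⅕)*47961 + (⅕)*10503459) + 264810) = √((89/25 + 47961/5 + 10503459/5) + 264810) = √(52757189/25 + 264810) = √(59377439/25) = √59377439/5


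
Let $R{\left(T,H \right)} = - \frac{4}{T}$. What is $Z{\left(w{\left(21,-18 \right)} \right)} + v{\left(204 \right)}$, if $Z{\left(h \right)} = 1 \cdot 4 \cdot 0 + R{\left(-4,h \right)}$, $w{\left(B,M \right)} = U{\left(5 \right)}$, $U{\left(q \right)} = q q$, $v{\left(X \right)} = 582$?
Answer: $583$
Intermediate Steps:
$U{\left(q \right)} = q^{2}$
$w{\left(B,M \right)} = 25$ ($w{\left(B,M \right)} = 5^{2} = 25$)
$Z{\left(h \right)} = 1$ ($Z{\left(h \right)} = 1 \cdot 4 \cdot 0 - \frac{4}{-4} = 1 \cdot 0 - -1 = 0 + 1 = 1$)
$Z{\left(w{\left(21,-18 \right)} \right)} + v{\left(204 \right)} = 1 + 582 = 583$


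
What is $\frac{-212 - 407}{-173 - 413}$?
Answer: $\frac{619}{586} \approx 1.0563$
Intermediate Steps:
$\frac{-212 - 407}{-173 - 413} = - \frac{619}{-586} = \left(-619\right) \left(- \frac{1}{586}\right) = \frac{619}{586}$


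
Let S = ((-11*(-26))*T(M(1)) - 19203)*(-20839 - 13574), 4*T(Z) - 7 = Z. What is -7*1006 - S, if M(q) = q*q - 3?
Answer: -1297074467/2 ≈ -6.4854e+8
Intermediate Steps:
M(q) = -3 + q**2 (M(q) = q**2 - 3 = -3 + q**2)
T(Z) = 7/4 + Z/4
S = 1297060383/2 (S = ((-11*(-26))*(7/4 + (-3 + 1**2)/4) - 19203)*(-20839 - 13574) = (286*(7/4 + (-3 + 1)/4) - 19203)*(-34413) = (286*(7/4 + (1/4)*(-2)) - 19203)*(-34413) = (286*(7/4 - 1/2) - 19203)*(-34413) = (286*(5/4) - 19203)*(-34413) = (715/2 - 19203)*(-34413) = -37691/2*(-34413) = 1297060383/2 ≈ 6.4853e+8)
-7*1006 - S = -7*1006 - 1*1297060383/2 = -7042 - 1297060383/2 = -1297074467/2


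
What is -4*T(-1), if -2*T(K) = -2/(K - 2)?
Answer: 4/3 ≈ 1.3333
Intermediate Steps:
T(K) = 1/(-2 + K) (T(K) = -(-1)/(K - 2) = -(-1)/(-2 + K) = 1/(-2 + K))
-4*T(-1) = -4/(-2 - 1) = -4/(-3) = -4*(-1/3) = 4/3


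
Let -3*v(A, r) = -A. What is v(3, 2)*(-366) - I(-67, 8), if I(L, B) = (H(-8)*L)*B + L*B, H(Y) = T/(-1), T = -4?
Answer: 2314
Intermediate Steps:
H(Y) = 4 (H(Y) = -4/(-1) = -4*(-1) = 4)
v(A, r) = A/3 (v(A, r) = -(-1)*A/3 = A/3)
I(L, B) = 5*B*L (I(L, B) = (4*L)*B + L*B = 4*B*L + B*L = 5*B*L)
v(3, 2)*(-366) - I(-67, 8) = ((⅓)*3)*(-366) - 5*8*(-67) = 1*(-366) - 1*(-2680) = -366 + 2680 = 2314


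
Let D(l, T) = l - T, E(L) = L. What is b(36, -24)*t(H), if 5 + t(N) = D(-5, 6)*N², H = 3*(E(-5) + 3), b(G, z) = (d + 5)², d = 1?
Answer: -14436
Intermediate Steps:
b(G, z) = 36 (b(G, z) = (1 + 5)² = 6² = 36)
H = -6 (H = 3*(-5 + 3) = 3*(-2) = -6)
t(N) = -5 - 11*N² (t(N) = -5 + (-5 - 1*6)*N² = -5 + (-5 - 6)*N² = -5 - 11*N²)
b(36, -24)*t(H) = 36*(-5 - 11*(-6)²) = 36*(-5 - 11*36) = 36*(-5 - 396) = 36*(-401) = -14436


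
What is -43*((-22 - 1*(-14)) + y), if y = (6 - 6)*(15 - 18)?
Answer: 344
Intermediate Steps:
y = 0 (y = 0*(-3) = 0)
-43*((-22 - 1*(-14)) + y) = -43*((-22 - 1*(-14)) + 0) = -43*((-22 + 14) + 0) = -43*(-8 + 0) = -43*(-8) = 344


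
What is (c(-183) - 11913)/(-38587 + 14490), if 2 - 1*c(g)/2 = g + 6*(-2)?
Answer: 11519/24097 ≈ 0.47803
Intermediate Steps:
c(g) = 28 - 2*g (c(g) = 4 - 2*(g + 6*(-2)) = 4 - 2*(g - 12) = 4 - 2*(-12 + g) = 4 + (24 - 2*g) = 28 - 2*g)
(c(-183) - 11913)/(-38587 + 14490) = ((28 - 2*(-183)) - 11913)/(-38587 + 14490) = ((28 + 366) - 11913)/(-24097) = (394 - 11913)*(-1/24097) = -11519*(-1/24097) = 11519/24097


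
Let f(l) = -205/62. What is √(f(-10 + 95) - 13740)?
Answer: I*√52829270/62 ≈ 117.23*I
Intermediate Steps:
f(l) = -205/62 (f(l) = -205*1/62 = -205/62)
√(f(-10 + 95) - 13740) = √(-205/62 - 13740) = √(-852085/62) = I*√52829270/62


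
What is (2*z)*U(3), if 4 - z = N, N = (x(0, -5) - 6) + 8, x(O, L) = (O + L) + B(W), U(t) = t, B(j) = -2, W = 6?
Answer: 54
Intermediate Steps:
x(O, L) = -2 + L + O (x(O, L) = (O + L) - 2 = (L + O) - 2 = -2 + L + O)
N = -5 (N = ((-2 - 5 + 0) - 6) + 8 = (-7 - 6) + 8 = -13 + 8 = -5)
z = 9 (z = 4 - 1*(-5) = 4 + 5 = 9)
(2*z)*U(3) = (2*9)*3 = 18*3 = 54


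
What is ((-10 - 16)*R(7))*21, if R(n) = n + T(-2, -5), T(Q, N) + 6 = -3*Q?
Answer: -3822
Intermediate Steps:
T(Q, N) = -6 - 3*Q
R(n) = n (R(n) = n + (-6 - 3*(-2)) = n + (-6 + 6) = n + 0 = n)
((-10 - 16)*R(7))*21 = ((-10 - 16)*7)*21 = -26*7*21 = -182*21 = -3822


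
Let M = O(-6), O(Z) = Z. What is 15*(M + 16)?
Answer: 150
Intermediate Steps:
M = -6
15*(M + 16) = 15*(-6 + 16) = 15*10 = 150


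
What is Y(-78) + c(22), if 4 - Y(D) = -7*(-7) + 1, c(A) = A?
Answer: -24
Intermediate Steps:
Y(D) = -46 (Y(D) = 4 - (-7*(-7) + 1) = 4 - (49 + 1) = 4 - 1*50 = 4 - 50 = -46)
Y(-78) + c(22) = -46 + 22 = -24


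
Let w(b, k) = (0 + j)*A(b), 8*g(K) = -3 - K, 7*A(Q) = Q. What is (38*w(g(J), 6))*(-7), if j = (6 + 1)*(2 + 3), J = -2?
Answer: 665/4 ≈ 166.25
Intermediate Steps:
j = 35 (j = 7*5 = 35)
A(Q) = Q/7
g(K) = -3/8 - K/8 (g(K) = (-3 - K)/8 = -3/8 - K/8)
w(b, k) = 5*b (w(b, k) = (0 + 35)*(b/7) = 35*(b/7) = 5*b)
(38*w(g(J), 6))*(-7) = (38*(5*(-3/8 - 1/8*(-2))))*(-7) = (38*(5*(-3/8 + 1/4)))*(-7) = (38*(5*(-1/8)))*(-7) = (38*(-5/8))*(-7) = -95/4*(-7) = 665/4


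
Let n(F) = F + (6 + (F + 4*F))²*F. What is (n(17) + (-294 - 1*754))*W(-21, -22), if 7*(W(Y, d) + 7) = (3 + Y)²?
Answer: 38430150/7 ≈ 5.4900e+6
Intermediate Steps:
n(F) = F + F*(6 + 5*F)² (n(F) = F + (6 + 5*F)²*F = F + F*(6 + 5*F)²)
W(Y, d) = -7 + (3 + Y)²/7
(n(17) + (-294 - 1*754))*W(-21, -22) = (17*(1 + (6 + 5*17)²) + (-294 - 1*754))*(-7 + (3 - 21)²/7) = (17*(1 + (6 + 85)²) + (-294 - 754))*(-7 + (⅐)*(-18)²) = (17*(1 + 91²) - 1048)*(-7 + (⅐)*324) = (17*(1 + 8281) - 1048)*(-7 + 324/7) = (17*8282 - 1048)*(275/7) = (140794 - 1048)*(275/7) = 139746*(275/7) = 38430150/7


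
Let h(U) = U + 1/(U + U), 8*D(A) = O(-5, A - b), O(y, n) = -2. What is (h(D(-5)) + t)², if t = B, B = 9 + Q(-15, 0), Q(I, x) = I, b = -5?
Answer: 1089/16 ≈ 68.063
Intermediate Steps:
D(A) = -¼ (D(A) = (⅛)*(-2) = -¼)
h(U) = U + 1/(2*U)
B = -6 (B = 9 - 15 = -6)
t = -6
(h(D(-5)) + t)² = ((-¼ + 1/(2*(-¼))) - 6)² = ((-¼ + (½)*(-4)) - 6)² = ((-¼ - 2) - 6)² = (-9/4 - 6)² = (-33/4)² = 1089/16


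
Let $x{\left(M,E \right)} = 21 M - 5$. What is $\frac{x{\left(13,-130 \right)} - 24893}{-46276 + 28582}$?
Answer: $\frac{24625}{17694} \approx 1.3917$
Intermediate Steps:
$x{\left(M,E \right)} = -5 + 21 M$
$\frac{x{\left(13,-130 \right)} - 24893}{-46276 + 28582} = \frac{\left(-5 + 21 \cdot 13\right) - 24893}{-46276 + 28582} = \frac{\left(-5 + 273\right) - 24893}{-17694} = \left(268 - 24893\right) \left(- \frac{1}{17694}\right) = \left(-24625\right) \left(- \frac{1}{17694}\right) = \frac{24625}{17694}$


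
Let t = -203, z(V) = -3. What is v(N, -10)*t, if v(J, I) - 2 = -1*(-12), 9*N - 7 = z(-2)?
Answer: -2842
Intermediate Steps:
N = 4/9 (N = 7/9 + (1/9)*(-3) = 7/9 - 1/3 = 4/9 ≈ 0.44444)
v(J, I) = 14 (v(J, I) = 2 - 1*(-12) = 2 + 12 = 14)
v(N, -10)*t = 14*(-203) = -2842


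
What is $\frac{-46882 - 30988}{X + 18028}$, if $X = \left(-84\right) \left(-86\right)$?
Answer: $- \frac{38935}{12626} \approx -3.0837$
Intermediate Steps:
$X = 7224$
$\frac{-46882 - 30988}{X + 18028} = \frac{-46882 - 30988}{7224 + 18028} = - \frac{77870}{25252} = \left(-77870\right) \frac{1}{25252} = - \frac{38935}{12626}$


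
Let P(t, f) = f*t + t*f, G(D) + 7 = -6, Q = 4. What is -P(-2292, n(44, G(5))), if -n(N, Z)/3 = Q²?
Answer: -220032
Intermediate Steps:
G(D) = -13 (G(D) = -7 - 6 = -13)
n(N, Z) = -48 (n(N, Z) = -3*4² = -3*16 = -48)
P(t, f) = 2*f*t (P(t, f) = f*t + f*t = 2*f*t)
-P(-2292, n(44, G(5))) = -2*(-48)*(-2292) = -1*220032 = -220032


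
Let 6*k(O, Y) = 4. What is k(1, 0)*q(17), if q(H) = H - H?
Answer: 0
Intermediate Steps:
q(H) = 0
k(O, Y) = ⅔ (k(O, Y) = (⅙)*4 = ⅔)
k(1, 0)*q(17) = (⅔)*0 = 0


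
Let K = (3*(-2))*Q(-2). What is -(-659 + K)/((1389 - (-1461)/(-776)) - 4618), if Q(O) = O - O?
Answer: -511384/2507165 ≈ -0.20397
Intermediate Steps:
Q(O) = 0
K = 0 (K = (3*(-2))*0 = -6*0 = 0)
-(-659 + K)/((1389 - (-1461)/(-776)) - 4618) = -(-659 + 0)/((1389 - (-1461)/(-776)) - 4618) = -(-659)/((1389 - (-1461)*(-1)/776) - 4618) = -(-659)/((1389 - 1*1461/776) - 4618) = -(-659)/((1389 - 1461/776) - 4618) = -(-659)/(1076403/776 - 4618) = -(-659)/(-2507165/776) = -(-659)*(-776)/2507165 = -1*511384/2507165 = -511384/2507165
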